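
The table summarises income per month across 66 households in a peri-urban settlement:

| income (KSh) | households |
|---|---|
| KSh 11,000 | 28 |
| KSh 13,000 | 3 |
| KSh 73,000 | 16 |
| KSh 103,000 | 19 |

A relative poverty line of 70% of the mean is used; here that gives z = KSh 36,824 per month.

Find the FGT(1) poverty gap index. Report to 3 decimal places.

0.327

Incomes under z: 28×KSh 11,000, 3×KSh 13,000 (q = 31 of N = 66).
Shortfall ratios: (36824−11000)/36824 = 0.7013 (×28); (36824−13000)/36824 = 0.6470 (×3).
Σ = 21.576798. Dividing by the full population N = 66 gives P₁ = 0.327.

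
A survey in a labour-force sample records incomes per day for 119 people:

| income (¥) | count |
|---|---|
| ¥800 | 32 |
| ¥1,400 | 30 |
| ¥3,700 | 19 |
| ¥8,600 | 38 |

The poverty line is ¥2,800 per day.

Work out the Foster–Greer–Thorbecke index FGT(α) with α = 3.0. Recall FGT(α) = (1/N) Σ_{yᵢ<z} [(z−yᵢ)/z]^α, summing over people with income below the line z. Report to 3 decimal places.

Incomes under z: 32×¥800, 30×¥1,400 (q = 62 of N = 119).
Gap ratios (z−y)/z: (2800−800)/2800 = 0.7143 (×32); (2800−1400)/2800 = 0.5000 (×30).
Raised to α = 3.0: 0.36443 (×32); 0.12500 (×30).
Sum = 15.411808; FGT(3.0) = 15.411808 / 119 = 0.130.

0.130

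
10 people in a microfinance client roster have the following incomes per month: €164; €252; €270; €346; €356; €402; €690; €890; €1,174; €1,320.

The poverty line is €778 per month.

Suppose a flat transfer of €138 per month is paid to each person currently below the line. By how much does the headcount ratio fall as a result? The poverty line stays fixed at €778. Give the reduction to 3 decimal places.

0.100

Before: below the line — €164, €252, €270, €346, €356, €402, €690; headcount ratio = 0.70000.
After the €138 transfer: below the line — €302, €390, €408, €484, €494, €540; headcount ratio = 0.60000.
Reduction = 0.70000 − 0.60000 = 0.100.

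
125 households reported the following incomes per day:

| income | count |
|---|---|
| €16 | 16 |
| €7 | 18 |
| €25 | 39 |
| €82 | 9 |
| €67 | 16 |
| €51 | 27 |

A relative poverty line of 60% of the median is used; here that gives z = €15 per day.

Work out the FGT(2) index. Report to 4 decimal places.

0.0410

Incomes under z: 18×€7 (q = 18 of N = 125).
Normalized shortfalls: (15−7)/15 = 0.5333 (×18).
Squared: 0.2844 (×18).
Sum = 5.120000; P₂ = 5.120000 / 125 = 0.0410.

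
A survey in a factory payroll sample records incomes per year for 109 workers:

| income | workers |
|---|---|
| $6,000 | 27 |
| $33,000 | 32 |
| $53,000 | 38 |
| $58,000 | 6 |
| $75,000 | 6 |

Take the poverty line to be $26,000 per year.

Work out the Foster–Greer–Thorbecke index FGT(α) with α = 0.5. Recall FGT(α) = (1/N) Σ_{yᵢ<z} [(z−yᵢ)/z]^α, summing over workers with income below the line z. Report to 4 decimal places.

0.2173

Below z: 27×$6,000 (q = 27 of N = 109).
Normalized shortfalls: (26000−6000)/26000 = 0.7692 (×27).
Raised to α = 0.5: 0.87706 (×27).
Sum = 23.680567; FGT(0.5) = 23.680567 / 109 = 0.2173.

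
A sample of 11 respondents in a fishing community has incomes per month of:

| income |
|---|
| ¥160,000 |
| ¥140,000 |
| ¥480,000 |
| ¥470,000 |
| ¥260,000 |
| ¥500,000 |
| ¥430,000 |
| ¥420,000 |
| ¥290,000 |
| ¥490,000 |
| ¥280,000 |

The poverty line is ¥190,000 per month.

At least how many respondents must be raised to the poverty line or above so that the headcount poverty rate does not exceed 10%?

Currently q = 2 of N = 11 are below the line (H = 0.182).
A headcount ratio of at most 10% allows at most ⌊0.10 × 11⌋ = 1 poor respondents.
So at least 2 − 1 = 1 must be lifted.

1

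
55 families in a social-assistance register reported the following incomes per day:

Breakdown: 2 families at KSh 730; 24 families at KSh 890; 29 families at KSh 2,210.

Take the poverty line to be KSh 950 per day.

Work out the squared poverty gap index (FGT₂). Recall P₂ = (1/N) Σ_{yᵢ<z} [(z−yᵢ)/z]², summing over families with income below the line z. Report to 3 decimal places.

Poor units: 2×KSh 730, 24×KSh 890 (q = 26 of N = 55).
Normalized shortfalls: (950−730)/950 = 0.2316 (×2); (950−890)/950 = 0.0632 (×24).
Squared: 0.0536 (×2); 0.0040 (×24).
Sum = 0.202992; P₂ = 0.202992 / 55 = 0.004.

0.004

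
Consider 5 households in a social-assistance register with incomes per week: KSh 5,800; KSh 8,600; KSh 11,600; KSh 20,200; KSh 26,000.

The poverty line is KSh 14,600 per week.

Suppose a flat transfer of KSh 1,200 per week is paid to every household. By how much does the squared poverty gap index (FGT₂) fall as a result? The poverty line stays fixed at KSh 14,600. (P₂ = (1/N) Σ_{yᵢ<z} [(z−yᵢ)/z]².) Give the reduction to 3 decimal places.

Before: below the line — KSh 5,800, KSh 8,600, KSh 11,600; squared poverty gap index (FGT₂) = 0.11488.
After the KSh 1,200 transfer: below the line — KSh 7,000, KSh 9,800, KSh 12,800; squared poverty gap index (FGT₂) = 0.07885.
Reduction = 0.11488 − 0.07885 = 0.036.

0.036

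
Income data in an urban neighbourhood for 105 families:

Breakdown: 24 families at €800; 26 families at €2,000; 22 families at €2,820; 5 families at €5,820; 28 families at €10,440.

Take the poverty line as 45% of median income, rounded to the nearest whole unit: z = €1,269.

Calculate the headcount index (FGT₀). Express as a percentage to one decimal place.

24 of the 105 families have income below €1,269.
H = 24/105 = 22.9%.

22.9%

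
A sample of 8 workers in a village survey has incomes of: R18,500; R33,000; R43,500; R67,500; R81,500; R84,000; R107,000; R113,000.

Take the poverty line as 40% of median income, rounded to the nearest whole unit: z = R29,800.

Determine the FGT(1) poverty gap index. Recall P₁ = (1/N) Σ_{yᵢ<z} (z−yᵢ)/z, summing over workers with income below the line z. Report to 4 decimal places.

Incomes under z: R18,500 (q = 1 of N = 8).
Shortfall ratios: (29800−18500)/29800 = 0.3792.
Sum of shortfalls = 0.379195; P₁ averages over all N: 0.379195 / 8 = 0.0474.

0.0474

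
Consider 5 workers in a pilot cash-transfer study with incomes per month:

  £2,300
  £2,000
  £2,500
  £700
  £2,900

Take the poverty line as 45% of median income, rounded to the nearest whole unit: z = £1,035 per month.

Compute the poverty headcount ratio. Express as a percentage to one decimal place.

20.0%

1 of the 5 workers have income below £1,035.
H = 1/5 = 20.0%.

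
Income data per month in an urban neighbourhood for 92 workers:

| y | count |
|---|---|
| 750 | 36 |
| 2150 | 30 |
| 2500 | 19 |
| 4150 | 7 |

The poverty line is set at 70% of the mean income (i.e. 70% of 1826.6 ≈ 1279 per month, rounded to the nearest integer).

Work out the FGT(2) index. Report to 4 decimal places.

0.0669

Below the line: 36×750 (q = 36 of N = 92).
Shortfall ratios: (1279−750)/1279 = 0.4136 (×36).
Squared: 0.1711 (×36).
Sum = 6.158469; P₂ = 6.158469 / 92 = 0.0669.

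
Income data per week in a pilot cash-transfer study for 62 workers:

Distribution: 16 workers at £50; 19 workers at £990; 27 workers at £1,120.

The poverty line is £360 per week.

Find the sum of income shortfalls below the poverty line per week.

£4,960

Poor units: 16×£50 (q = 16 of N = 62).
Individual gaps: 16×(360−50) = 4960.
Aggregate gap = £4,960.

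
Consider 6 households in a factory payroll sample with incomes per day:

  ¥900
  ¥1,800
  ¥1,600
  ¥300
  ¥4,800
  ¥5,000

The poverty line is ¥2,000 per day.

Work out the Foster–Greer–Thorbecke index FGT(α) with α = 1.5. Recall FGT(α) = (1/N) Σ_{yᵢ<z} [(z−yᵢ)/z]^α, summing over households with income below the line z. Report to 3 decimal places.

Incomes under z: ¥300, ¥900, ¥1,600, ¥1,800 (q = 4 of N = 6).
Normalized shortfalls: (2000−300)/2000 = 0.8500; (2000−900)/2000 = 0.5500; (2000−1600)/2000 = 0.2000; (2000−1800)/2000 = 0.1000.
Raised to α = 1.5: 0.78366; 0.40789; 0.08944; 0.03162.
Sum = 1.312618; FGT(1.5) = 1.312618 / 6 = 0.219.

0.219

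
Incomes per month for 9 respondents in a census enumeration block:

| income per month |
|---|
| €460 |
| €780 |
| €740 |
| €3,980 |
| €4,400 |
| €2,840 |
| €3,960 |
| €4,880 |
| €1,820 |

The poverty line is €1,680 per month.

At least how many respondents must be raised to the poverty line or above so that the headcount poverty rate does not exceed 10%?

Currently q = 3 of N = 9 are below the line (H = 0.333).
A headcount ratio of at most 10% allows at most ⌊0.10 × 9⌋ = 0 poor respondents.
So at least 3 − 0 = 3 must be lifted.

3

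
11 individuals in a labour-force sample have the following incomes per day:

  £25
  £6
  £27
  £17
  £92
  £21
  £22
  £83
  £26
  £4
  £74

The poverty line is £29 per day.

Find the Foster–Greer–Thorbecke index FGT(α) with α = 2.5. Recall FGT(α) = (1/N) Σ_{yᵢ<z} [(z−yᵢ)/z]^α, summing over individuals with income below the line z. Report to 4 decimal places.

Incomes under z: £4, £6, £17, £21, £22, £25, £26, £27 (q = 8 of N = 11).
Relative gaps: (29−4)/29 = 0.8621; (29−6)/29 = 0.7931; (29−17)/29 = 0.4138; (29−21)/29 = 0.2759; (29−22)/29 = 0.2414; (29−25)/29 = 0.1379; (29−26)/29 = 0.1034; (29−27)/29 = 0.0690.
Raised to α = 2.5: 0.69001; 0.56018; 0.11014; 0.03997; 0.02863; 0.00707; 0.00344; 0.00125.
Sum = 1.440681; FGT(2.5) = 1.440681 / 11 = 0.1310.

0.1310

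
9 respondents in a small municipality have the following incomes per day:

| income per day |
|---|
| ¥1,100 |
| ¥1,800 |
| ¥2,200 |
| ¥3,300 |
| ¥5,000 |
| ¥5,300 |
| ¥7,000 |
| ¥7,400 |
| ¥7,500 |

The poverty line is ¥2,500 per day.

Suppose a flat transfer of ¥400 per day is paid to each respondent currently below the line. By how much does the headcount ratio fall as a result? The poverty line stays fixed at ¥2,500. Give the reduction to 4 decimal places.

Before: below the line — ¥1,100, ¥1,800, ¥2,200; headcount ratio = 0.333333.
After the ¥400 transfer: below the line — ¥1,500, ¥2,200; headcount ratio = 0.222222.
Reduction = 0.333333 − 0.222222 = 0.1111.

0.1111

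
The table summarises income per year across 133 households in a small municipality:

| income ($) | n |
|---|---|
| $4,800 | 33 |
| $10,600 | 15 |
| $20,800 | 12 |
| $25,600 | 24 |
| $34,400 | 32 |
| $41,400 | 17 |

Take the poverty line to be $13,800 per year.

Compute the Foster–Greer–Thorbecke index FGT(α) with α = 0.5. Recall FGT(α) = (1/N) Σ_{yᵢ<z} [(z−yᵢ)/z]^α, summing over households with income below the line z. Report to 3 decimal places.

0.255

Below z: 33×$4,800, 15×$10,600 (q = 48 of N = 133).
Relative gaps: (13800−4800)/13800 = 0.6522 (×33); (13800−10600)/13800 = 0.2319 (×15).
Raised to α = 0.5: 0.80757 (×33); 0.48154 (×15).
Sum = 33.873055; FGT(0.5) = 33.873055 / 133 = 0.255.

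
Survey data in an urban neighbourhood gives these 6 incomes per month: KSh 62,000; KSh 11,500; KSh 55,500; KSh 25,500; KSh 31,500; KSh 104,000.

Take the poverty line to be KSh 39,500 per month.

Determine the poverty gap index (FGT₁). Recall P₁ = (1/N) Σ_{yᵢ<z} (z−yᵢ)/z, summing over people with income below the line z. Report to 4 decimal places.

Below z: KSh 11,500, KSh 25,500, KSh 31,500 (q = 3 of N = 6).
Gap ratios (z−y)/z: (39500−11500)/39500 = 0.7089; (39500−25500)/39500 = 0.3544; (39500−31500)/39500 = 0.2025.
Sum of shortfalls = 1.265823; P₁ averages over all N: 1.265823 / 6 = 0.2110.

0.2110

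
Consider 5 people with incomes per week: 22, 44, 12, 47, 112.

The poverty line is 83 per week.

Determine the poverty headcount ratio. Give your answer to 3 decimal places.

4 of the 5 people have income below 83.
H = 4/5 = 0.800.

0.800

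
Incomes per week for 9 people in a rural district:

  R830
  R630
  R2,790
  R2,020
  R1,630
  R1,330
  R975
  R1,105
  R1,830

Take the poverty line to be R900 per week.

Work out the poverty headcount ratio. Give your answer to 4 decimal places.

2 of the 9 people have income below R900.
H = 2/9 = 0.2222.

0.2222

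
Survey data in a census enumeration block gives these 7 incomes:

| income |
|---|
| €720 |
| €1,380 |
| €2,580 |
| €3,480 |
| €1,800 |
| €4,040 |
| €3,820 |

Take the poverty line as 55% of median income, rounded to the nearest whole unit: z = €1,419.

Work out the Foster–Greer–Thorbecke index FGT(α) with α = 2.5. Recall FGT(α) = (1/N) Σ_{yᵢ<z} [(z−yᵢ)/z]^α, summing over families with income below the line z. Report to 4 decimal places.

Incomes under z: €720, €1,380 (q = 2 of N = 7).
Shortfall ratios: (1419−720)/1419 = 0.4926; (1419−1380)/1419 = 0.0275.
Raised to α = 2.5: 0.17031; 0.00013.
Sum = 0.170434; FGT(2.5) = 0.170434 / 7 = 0.0243.

0.0243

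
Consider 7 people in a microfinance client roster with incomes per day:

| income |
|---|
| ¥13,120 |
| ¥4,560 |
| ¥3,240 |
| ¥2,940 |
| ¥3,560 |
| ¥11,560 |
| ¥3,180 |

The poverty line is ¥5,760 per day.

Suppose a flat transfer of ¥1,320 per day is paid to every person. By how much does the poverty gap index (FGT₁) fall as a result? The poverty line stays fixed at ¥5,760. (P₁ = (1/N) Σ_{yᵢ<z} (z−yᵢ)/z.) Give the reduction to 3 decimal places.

0.161

Before: below the line — ¥2,940, ¥3,180, ¥3,240, ¥3,560, ¥4,560; poverty gap index (FGT₁) = 0.28075.
After the ¥1,320 transfer: below the line — ¥4,260, ¥4,500, ¥4,560, ¥4,880; poverty gap index (FGT₁) = 0.12004.
Reduction = 0.28075 − 0.12004 = 0.161.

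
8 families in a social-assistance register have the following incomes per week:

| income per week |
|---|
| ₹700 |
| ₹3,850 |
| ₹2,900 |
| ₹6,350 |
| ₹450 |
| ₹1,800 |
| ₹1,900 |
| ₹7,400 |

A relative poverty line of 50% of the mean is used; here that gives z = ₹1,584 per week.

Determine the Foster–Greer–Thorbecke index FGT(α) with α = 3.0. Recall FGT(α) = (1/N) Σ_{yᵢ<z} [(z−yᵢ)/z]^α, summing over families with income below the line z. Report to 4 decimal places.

0.0676

Incomes under z: ₹450, ₹700 (q = 2 of N = 8).
Gap ratios (z−y)/z: (1584−450)/1584 = 0.7159; (1584−700)/1584 = 0.5581.
Raised to α = 3.0: 0.36692; 0.17382.
Sum = 0.540739; FGT(3.0) = 0.540739 / 8 = 0.0676.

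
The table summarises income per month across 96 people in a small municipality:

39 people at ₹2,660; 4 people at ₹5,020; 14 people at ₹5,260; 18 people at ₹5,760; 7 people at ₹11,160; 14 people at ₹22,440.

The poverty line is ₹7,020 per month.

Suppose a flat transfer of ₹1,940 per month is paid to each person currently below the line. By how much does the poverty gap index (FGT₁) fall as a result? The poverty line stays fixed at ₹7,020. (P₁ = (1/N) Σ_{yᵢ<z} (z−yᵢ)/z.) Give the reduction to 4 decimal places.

Before: below the line — 39×₹2,660, 4×₹5,020, 14×₹5,260, 18×₹5,760; poverty gap index (FGT₁) = 0.334402.
After the ₹1,940 transfer: below the line — 39×₹4,600, 4×₹6,960; poverty gap index (FGT₁) = 0.140402.
Reduction = 0.334402 − 0.140402 = 0.1940.

0.1940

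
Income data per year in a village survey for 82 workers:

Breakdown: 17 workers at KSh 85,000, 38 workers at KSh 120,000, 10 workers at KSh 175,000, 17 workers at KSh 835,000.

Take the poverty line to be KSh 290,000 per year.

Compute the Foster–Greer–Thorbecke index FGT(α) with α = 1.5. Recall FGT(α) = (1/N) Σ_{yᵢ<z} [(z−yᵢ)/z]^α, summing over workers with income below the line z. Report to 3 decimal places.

0.362

Below z: 17×KSh 85,000, 38×KSh 120,000, 10×KSh 175,000 (q = 65 of N = 82).
Gap ratios (z−y)/z: (290000−85000)/290000 = 0.7069 (×17); (290000−120000)/290000 = 0.5862 (×38); (290000−175000)/290000 = 0.3966 (×10).
Raised to α = 1.5: 0.59434 (×17); 0.44882 (×38); 0.24972 (×10).
Sum = 29.656257; FGT(1.5) = 29.656257 / 82 = 0.362.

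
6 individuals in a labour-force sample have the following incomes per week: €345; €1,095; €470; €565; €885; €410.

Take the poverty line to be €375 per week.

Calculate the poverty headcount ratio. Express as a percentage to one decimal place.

16.7%

1 of the 6 individuals have income below €375.
H = 1/6 = 16.7%.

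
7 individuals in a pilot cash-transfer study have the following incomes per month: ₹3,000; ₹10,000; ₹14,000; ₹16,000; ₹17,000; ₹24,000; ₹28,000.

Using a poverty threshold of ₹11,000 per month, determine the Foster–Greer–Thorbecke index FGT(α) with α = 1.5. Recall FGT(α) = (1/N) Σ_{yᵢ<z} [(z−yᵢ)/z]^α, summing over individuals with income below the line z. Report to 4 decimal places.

0.0925

Below z: ₹3,000, ₹10,000 (q = 2 of N = 7).
Shortfall ratios: (11000−3000)/11000 = 0.7273; (11000−10000)/11000 = 0.0909.
Raised to α = 1.5: 0.62022; 0.02741.
Sum = 0.647630; FGT(1.5) = 0.647630 / 7 = 0.0925.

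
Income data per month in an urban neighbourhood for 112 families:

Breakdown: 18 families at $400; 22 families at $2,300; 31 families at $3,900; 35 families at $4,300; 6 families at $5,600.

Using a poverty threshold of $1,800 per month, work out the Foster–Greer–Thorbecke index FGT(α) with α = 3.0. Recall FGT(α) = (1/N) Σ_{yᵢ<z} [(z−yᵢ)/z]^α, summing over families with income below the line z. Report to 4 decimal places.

Incomes under z: 18×$400 (q = 18 of N = 112).
Relative gaps: (1800−400)/1800 = 0.7778 (×18).
Raised to α = 3.0: 0.47051 (×18).
Sum = 8.469136; FGT(3.0) = 8.469136 / 112 = 0.0756.

0.0756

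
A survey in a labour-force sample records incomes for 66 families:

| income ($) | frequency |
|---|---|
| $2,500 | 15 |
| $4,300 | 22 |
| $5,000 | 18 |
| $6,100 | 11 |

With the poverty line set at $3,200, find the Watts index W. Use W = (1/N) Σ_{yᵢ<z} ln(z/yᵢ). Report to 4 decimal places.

0.0561

Incomes under z: 15×$2,500 (q = 15 of N = 66).
Log shortfalls: ln(3200/2500) = 0.2469 (×15).
W = 3.702901 / 66 = 0.0561.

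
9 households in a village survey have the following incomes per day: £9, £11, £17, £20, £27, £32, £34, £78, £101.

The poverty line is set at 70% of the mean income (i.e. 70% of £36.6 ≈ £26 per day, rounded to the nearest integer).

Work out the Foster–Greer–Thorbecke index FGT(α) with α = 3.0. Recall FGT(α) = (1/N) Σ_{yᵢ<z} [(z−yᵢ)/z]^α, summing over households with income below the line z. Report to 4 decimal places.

0.0584

Below z: £9, £11, £17, £20 (q = 4 of N = 9).
Normalized shortfalls: (26−9)/26 = 0.6538; (26−11)/26 = 0.5769; (26−17)/26 = 0.3462; (26−20)/26 = 0.2308.
Raised to α = 3.0: 0.27953; 0.19202; 0.04148; 0.01229.
Sum = 0.525319; FGT(3.0) = 0.525319 / 9 = 0.0584.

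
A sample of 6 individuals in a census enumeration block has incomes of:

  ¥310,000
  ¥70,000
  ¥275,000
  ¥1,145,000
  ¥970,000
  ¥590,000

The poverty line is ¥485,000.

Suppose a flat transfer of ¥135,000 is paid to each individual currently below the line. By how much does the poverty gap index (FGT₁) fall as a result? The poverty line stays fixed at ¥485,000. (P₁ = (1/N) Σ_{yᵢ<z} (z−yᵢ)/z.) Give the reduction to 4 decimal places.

Before: below the line — ¥70,000, ¥275,000, ¥310,000; poverty gap index (FGT₁) = 0.274914.
After the ¥135,000 transfer: below the line — ¥205,000, ¥410,000, ¥445,000; poverty gap index (FGT₁) = 0.135739.
Reduction = 0.274914 − 0.135739 = 0.1392.

0.1392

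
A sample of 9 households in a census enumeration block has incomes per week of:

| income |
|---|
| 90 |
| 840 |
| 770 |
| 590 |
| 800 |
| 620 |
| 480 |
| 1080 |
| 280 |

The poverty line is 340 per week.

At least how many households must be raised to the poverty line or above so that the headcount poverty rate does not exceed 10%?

2

2 of the 9 households are poor, so H = 2/9 = 0.222.
A headcount ratio of at most 10% allows at most ⌊0.10 × 9⌋ = 0 poor households.
So at least 2 − 0 = 2 must be lifted.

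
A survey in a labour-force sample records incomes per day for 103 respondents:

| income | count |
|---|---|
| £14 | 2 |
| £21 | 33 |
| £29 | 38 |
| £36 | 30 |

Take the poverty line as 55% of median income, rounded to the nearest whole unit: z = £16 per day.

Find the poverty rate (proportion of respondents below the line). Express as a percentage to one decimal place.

2 of the 103 respondents have income below £16.
H = 2/103 = 1.9%.

1.9%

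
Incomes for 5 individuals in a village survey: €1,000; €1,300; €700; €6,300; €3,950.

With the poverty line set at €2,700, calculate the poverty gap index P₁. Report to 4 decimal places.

0.3778

Incomes under z: €700, €1,000, €1,300 (q = 3 of N = 5).
Gap ratios (z−y)/z: (2700−700)/2700 = 0.7407; (2700−1000)/2700 = 0.6296; (2700−1300)/2700 = 0.5185.
Σ = 1.888889. Dividing by the full population N = 5 gives P₁ = 0.3778.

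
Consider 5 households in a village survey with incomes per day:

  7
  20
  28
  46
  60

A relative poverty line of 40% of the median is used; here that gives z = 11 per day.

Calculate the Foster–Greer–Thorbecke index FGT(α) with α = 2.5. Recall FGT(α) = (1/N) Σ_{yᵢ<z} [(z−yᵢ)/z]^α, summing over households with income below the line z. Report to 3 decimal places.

Below z: 7 (q = 1 of N = 5).
Normalized shortfalls: (11−7)/11 = 0.3636.
Raised to α = 2.5: 0.07974.
Sum = 0.079739; FGT(2.5) = 0.079739 / 5 = 0.016.

0.016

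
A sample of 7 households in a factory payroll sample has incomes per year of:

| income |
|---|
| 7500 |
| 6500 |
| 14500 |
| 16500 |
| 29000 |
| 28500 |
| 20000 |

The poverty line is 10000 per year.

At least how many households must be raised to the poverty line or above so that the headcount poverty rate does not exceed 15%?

2 of the 7 households are poor, so H = 2/7 = 0.286.
A headcount ratio of at most 15% allows at most ⌊0.15 × 7⌋ = 1 poor households.
So at least 2 − 1 = 1 must be lifted.

1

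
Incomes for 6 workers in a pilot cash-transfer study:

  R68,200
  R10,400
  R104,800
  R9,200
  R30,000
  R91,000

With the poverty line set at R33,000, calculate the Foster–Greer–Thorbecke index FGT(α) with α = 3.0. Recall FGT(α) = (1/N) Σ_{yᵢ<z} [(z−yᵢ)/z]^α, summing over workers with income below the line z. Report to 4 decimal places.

Incomes under z: R9,200, R10,400, R30,000 (q = 3 of N = 6).
Gap ratios (z−y)/z: (33000−9200)/33000 = 0.7212; (33000−10400)/33000 = 0.6848; (33000−30000)/33000 = 0.0909.
Raised to α = 3.0: 0.37514; 0.32121; 0.00075.
Sum = 0.697093; FGT(3.0) = 0.697093 / 6 = 0.1162.

0.1162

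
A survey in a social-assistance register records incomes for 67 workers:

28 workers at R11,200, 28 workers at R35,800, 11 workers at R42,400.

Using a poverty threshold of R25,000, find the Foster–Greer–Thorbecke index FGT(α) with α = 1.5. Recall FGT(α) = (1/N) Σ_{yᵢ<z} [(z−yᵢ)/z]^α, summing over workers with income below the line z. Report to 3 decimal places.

0.171

Incomes under z: 28×R11,200 (q = 28 of N = 67).
Normalized shortfalls: (25000−11200)/25000 = 0.5520 (×28).
Raised to α = 1.5: 0.41012 (×28).
Sum = 11.483298; FGT(1.5) = 11.483298 / 67 = 0.171.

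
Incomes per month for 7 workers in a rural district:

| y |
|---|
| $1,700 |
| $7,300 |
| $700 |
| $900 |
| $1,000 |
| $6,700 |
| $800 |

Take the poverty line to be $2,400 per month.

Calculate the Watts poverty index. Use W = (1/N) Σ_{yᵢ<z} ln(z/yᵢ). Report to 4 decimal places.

Below z: $700, $800, $900, $1,000, $1,700 (q = 5 of N = 7).
ln(z/y) terms: ln(2400/700) = 1.2321; ln(2400/800) = 1.0986; ln(2400/900) = 0.9808; ln(2400/1000) = 0.8755; ln(2400/1700) = 0.3448.
W = 4.531894 / 7 = 0.6474.

0.6474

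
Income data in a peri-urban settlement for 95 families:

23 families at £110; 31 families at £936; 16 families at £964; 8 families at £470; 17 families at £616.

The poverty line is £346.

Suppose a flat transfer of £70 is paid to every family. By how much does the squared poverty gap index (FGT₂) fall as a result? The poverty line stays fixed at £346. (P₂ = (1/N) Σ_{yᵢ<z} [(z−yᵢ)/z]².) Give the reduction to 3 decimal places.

0.057

Before: below the line — 23×£110; squared poverty gap index (FGT₂) = 0.11264.
After the £70 transfer: below the line — 23×£180; squared poverty gap index (FGT₂) = 0.05573.
Reduction = 0.11264 − 0.05573 = 0.057.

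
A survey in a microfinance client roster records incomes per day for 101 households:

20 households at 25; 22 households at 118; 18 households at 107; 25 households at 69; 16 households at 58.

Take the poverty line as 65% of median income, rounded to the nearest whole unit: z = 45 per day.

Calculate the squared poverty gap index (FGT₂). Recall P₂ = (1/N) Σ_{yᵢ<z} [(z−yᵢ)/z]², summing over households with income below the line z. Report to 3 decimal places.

0.039

Below the line: 20×25 (q = 20 of N = 101).
Shortfall ratios: (45−25)/45 = 0.4444 (×20).
Squared: 0.1975 (×20).
Sum = 3.950617; P₂ = 3.950617 / 101 = 0.039.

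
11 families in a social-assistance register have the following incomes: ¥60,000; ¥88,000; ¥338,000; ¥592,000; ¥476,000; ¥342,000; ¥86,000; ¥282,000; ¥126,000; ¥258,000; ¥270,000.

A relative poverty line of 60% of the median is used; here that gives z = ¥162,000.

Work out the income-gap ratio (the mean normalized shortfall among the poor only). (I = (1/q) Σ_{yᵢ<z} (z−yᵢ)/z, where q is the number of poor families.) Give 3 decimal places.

Incomes under z: ¥60,000, ¥86,000, ¥88,000, ¥126,000 (q = 4 of N = 11).
Shortfall ratios (z−y)/z: 0.6296, 0.4691, 0.4568, 0.2222; sum = 1.777778.
The income-gap ratio divides by q (the poor only): 1.777778 / 4 = 0.444.

0.444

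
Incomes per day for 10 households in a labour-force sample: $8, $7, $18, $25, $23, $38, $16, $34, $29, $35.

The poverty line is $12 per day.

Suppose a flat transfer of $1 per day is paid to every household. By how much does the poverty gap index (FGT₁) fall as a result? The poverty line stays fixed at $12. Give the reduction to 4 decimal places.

Before: below the line — $7, $8; poverty gap index (FGT₁) = 0.075000.
After the $1 transfer: below the line — $8, $9; poverty gap index (FGT₁) = 0.058333.
Reduction = 0.075000 − 0.058333 = 0.0167.

0.0167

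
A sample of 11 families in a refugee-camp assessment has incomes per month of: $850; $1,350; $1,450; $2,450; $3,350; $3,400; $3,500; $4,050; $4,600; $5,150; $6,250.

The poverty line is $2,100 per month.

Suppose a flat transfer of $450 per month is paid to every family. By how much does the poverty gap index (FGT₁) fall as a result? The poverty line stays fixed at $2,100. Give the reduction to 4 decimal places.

Before: below the line — $850, $1,350, $1,450; poverty gap index (FGT₁) = 0.114719.
After the $450 transfer: below the line — $1,300, $1,800, $1,900; poverty gap index (FGT₁) = 0.056277.
Reduction = 0.114719 − 0.056277 = 0.0584.

0.0584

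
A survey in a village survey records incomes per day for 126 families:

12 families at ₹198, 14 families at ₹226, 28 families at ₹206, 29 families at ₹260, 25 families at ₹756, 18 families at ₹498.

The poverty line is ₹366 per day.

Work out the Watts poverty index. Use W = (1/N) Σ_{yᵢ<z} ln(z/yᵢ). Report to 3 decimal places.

0.319

Poor units: 12×₹198, 28×₹206, 14×₹226, 29×₹260 (q = 83 of N = 126).
ln(z/y) terms: ln(366/198) = 0.6144 (×12); ln(366/206) = 0.5748 (×28); ln(366/226) = 0.4821 (×14); ln(366/260) = 0.3420 (×29).
W = 40.131572 / 126 = 0.319.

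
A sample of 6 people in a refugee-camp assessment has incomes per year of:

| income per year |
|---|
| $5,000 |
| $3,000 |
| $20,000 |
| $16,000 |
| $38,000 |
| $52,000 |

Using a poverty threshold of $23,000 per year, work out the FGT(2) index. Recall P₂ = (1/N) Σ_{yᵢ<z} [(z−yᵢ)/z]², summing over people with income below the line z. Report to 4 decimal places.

0.2464

Below the line: $3,000, $5,000, $16,000, $20,000 (q = 4 of N = 6).
Gap ratios (z−y)/z: (23000−3000)/23000 = 0.8696; (23000−5000)/23000 = 0.7826; (23000−16000)/23000 = 0.3043; (23000−20000)/23000 = 0.1304.
Squared: 0.7561; 0.6125; 0.0926; 0.0170.
Sum = 1.478261; P₂ = 1.478261 / 6 = 0.2464.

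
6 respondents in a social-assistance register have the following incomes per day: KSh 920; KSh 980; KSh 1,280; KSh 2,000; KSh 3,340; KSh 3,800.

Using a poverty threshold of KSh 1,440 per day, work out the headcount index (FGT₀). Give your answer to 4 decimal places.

3 of the 6 respondents have income below KSh 1,440.
H = 3/6 = 0.5000.

0.5000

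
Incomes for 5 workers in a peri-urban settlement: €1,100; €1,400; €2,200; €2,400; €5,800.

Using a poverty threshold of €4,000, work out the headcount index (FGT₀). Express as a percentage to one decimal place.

4 of the 5 workers have income below €4,000.
H = 4/5 = 80.0%.

80.0%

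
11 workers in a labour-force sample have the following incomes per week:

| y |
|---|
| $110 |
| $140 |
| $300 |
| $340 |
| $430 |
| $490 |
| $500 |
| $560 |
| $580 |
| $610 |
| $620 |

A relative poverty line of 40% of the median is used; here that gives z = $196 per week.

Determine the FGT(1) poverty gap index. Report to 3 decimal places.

Below z: $110, $140 (q = 2 of N = 11).
Relative gaps: (196−110)/196 = 0.4388; (196−140)/196 = 0.2857.
Sum of shortfalls = 0.724490; P₁ averages over all N: 0.724490 / 11 = 0.066.

0.066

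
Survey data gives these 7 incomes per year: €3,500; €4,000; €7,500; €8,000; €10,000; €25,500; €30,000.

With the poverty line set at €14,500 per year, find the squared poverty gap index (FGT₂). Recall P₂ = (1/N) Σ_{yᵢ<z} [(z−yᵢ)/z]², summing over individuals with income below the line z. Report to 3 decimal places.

Below the line: €3,500, €4,000, €7,500, €8,000, €10,000 (q = 5 of N = 7).
Gap ratios (z−y)/z: (14500−3500)/14500 = 0.7586; (14500−4000)/14500 = 0.7241; (14500−7500)/14500 = 0.4828; (14500−8000)/14500 = 0.4483; (14500−10000)/14500 = 0.3103.
Squared: 0.5755; 0.5244; 0.2331; 0.2010; 0.0963.
Sum = 1.630202; P₂ = 1.630202 / 7 = 0.233.

0.233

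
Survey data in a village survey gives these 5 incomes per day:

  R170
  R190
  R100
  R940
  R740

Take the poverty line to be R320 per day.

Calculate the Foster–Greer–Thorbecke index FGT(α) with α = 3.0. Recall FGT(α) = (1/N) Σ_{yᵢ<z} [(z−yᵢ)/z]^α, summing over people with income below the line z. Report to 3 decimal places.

Poor units: R100, R170, R190 (q = 3 of N = 5).
Shortfall ratios: (320−100)/320 = 0.6875; (320−170)/320 = 0.4688; (320−190)/320 = 0.4062.
Raised to α = 3.0: 0.32495; 0.10300; 0.06705.
Sum = 0.494995; FGT(3.0) = 0.494995 / 5 = 0.099.

0.099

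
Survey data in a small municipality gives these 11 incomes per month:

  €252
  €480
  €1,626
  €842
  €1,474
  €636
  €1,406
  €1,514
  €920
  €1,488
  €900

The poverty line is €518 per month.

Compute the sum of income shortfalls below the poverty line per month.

Incomes under z: €252, €480 (q = 2 of N = 11).
Individual gaps: 518−252 = 266; 518−480 = 38.
Aggregate gap = €304.

€304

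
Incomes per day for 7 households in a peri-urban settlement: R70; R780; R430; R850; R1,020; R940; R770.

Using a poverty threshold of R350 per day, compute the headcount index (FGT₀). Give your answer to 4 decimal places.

1 of the 7 households have income below R350.
H = 1/7 = 0.1429.

0.1429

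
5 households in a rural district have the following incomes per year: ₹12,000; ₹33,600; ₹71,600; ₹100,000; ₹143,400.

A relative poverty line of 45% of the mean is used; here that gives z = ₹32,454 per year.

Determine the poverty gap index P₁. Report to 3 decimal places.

0.126

Incomes under z: ₹12,000 (q = 1 of N = 5).
Relative gaps: (32454−12000)/32454 = 0.6302.
Sum of shortfalls = 0.630246; P₁ averages over all N: 0.630246 / 5 = 0.126.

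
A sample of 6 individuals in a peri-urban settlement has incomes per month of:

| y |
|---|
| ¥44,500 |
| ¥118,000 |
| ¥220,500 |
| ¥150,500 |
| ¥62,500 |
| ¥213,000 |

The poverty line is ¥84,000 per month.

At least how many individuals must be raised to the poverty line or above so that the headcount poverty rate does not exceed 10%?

2

2 of the 6 individuals are poor, so H = 2/6 = 0.333.
A headcount ratio of at most 10% allows at most ⌊0.10 × 6⌋ = 0 poor individuals.
So at least 2 − 0 = 2 must be lifted.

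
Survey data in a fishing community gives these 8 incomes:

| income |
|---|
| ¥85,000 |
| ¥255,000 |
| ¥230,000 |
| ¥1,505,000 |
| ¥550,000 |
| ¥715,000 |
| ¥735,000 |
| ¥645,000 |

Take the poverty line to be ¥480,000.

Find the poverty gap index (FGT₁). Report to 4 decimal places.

Poor units: ¥85,000, ¥230,000, ¥255,000 (q = 3 of N = 8).
Normalized shortfalls: (480000−85000)/480000 = 0.8229; (480000−230000)/480000 = 0.5208; (480000−255000)/480000 = 0.4688.
Sum of shortfalls = 1.812500; P₁ averages over all N: 1.812500 / 8 = 0.2266.

0.2266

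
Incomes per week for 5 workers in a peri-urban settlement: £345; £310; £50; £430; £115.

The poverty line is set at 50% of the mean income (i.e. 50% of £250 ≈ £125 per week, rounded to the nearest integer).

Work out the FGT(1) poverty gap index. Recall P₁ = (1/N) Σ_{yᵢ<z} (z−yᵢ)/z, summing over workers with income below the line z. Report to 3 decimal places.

Below the line: £50, £115 (q = 2 of N = 5).
Shortfall ratios: (125−50)/125 = 0.6000; (125−115)/125 = 0.0800.
Σ = 0.680000. Dividing by the full population N = 5 gives P₁ = 0.136.

0.136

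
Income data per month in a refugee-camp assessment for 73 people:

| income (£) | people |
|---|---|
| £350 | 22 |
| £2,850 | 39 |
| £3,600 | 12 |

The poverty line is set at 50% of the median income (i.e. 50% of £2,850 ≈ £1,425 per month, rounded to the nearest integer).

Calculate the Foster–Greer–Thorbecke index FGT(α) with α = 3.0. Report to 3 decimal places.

0.129

Below z: 22×£350 (q = 22 of N = 73).
Shortfall ratios: (1425−350)/1425 = 0.7544 (×22).
Raised to α = 3.0: 0.42932 (×22).
Sum = 9.445033; FGT(3.0) = 9.445033 / 73 = 0.129.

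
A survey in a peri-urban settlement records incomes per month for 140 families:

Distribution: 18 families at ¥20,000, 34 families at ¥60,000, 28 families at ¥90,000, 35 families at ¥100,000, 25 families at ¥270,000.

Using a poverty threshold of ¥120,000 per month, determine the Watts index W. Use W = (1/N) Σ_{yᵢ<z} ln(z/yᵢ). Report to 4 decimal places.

Poor units: 18×¥20,000, 34×¥60,000, 28×¥90,000, 35×¥100,000 (q = 115 of N = 140).
ln(z/y) terms: ln(120000/20000) = 1.7918 (×18); ln(120000/60000) = 0.6931 (×34); ln(120000/90000) = 0.2877 (×28); ln(120000/100000) = 0.1823 (×35).
W = 70.255027 / 140 = 0.5018.

0.5018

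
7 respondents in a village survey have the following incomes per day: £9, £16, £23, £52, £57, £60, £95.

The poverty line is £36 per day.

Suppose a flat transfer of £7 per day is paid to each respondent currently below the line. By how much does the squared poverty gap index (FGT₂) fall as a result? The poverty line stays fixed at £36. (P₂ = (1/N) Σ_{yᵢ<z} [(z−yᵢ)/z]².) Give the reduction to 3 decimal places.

0.076

Before: below the line — £9, £16, £23; squared poverty gap index (FGT₂) = 0.14308.
After the £7 transfer: below the line — £16, £23, £30; squared poverty gap index (FGT₂) = 0.06669.
Reduction = 0.14308 − 0.06669 = 0.076.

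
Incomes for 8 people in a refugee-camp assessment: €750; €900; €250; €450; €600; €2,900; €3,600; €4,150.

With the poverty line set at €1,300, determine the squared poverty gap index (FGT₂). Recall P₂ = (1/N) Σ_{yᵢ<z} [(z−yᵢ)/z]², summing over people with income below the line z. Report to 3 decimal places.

Incomes under z: €250, €450, €600, €750, €900 (q = 5 of N = 8).
Normalized shortfalls: (1300−250)/1300 = 0.8077; (1300−450)/1300 = 0.6538; (1300−600)/1300 = 0.5385; (1300−750)/1300 = 0.4231; (1300−900)/1300 = 0.3077.
Squared: 0.6524; 0.4275; 0.2899; 0.1790; 0.0947.
Sum = 1.643491; P₂ = 1.643491 / 8 = 0.205.

0.205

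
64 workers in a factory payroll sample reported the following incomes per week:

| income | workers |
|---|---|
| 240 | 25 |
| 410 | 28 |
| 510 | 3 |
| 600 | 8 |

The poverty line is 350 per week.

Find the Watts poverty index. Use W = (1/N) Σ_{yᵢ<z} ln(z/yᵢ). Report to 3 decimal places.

Poor units: 25×240 (q = 25 of N = 64).
Log gaps: ln(350/240) = 0.3773 (×25).
W = 9.432356 / 64 = 0.147.

0.147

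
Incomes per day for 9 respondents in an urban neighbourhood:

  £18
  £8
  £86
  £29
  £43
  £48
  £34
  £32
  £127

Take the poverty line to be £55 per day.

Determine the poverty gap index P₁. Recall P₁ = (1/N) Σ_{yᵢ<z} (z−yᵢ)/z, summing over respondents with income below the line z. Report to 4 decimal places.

0.3495

Incomes under z: £8, £18, £29, £32, £34, £43, £48 (q = 7 of N = 9).
Relative gaps: (55−8)/55 = 0.8545; (55−18)/55 = 0.6727; (55−29)/55 = 0.4727; (55−32)/55 = 0.4182; (55−34)/55 = 0.3818; (55−43)/55 = 0.2182; (55−48)/55 = 0.1273.
Sum of shortfalls = 3.145455; P₁ averages over all N: 3.145455 / 9 = 0.3495.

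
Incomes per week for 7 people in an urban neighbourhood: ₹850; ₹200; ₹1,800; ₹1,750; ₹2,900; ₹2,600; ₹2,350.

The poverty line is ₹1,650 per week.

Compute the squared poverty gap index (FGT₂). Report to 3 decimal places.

0.144

Below the line: ₹200, ₹850 (q = 2 of N = 7).
Relative gaps: (1650−200)/1650 = 0.8788; (1650−850)/1650 = 0.4848.
Squared: 0.7723; 0.2351.
Sum = 1.007346; P₂ = 1.007346 / 7 = 0.144.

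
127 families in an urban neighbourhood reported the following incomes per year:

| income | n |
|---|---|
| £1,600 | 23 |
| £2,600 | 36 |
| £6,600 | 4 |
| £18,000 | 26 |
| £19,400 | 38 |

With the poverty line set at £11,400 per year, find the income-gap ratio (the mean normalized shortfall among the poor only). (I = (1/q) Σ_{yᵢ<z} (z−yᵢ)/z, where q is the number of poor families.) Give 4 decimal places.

Below the line: 23×£1,600, 36×£2,600, 4×£6,600 (q = 63 of N = 127).
Shortfall ratios (z−y)/z: 0.8596 (×23), 0.7719 (×36), 0.4211 (×4); sum = 49.245614.
I averages over the q = 63 poor units only: 49.245614 / 63 = 0.7817.

0.7817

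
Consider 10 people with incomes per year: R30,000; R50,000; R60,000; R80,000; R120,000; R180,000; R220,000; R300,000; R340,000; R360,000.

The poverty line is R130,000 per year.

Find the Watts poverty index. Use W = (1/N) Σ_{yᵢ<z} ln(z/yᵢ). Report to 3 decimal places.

0.376

Below z: R30,000, R50,000, R60,000, R80,000, R120,000 (q = 5 of N = 10).
Log shortfalls: ln(130000/30000) = 1.4663; ln(130000/50000) = 0.9555; ln(130000/60000) = 0.7732; ln(130000/80000) = 0.4855; ln(130000/120000) = 0.0800.
W = 3.760589 / 10 = 0.376.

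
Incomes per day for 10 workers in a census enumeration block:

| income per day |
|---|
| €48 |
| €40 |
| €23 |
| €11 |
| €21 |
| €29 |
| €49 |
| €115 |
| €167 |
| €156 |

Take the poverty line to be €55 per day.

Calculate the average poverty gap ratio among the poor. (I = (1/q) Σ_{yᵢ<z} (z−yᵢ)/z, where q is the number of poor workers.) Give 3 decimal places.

0.426

Poor units: €11, €21, €23, €29, €40, €48, €49 (q = 7 of N = 10).
Relative gaps: 0.8000, 0.6182, 0.5818, 0.4727, 0.2727, 0.1273, 0.1091; sum = 2.981818.
I averages over the q = 7 poor units only: 2.981818 / 7 = 0.426.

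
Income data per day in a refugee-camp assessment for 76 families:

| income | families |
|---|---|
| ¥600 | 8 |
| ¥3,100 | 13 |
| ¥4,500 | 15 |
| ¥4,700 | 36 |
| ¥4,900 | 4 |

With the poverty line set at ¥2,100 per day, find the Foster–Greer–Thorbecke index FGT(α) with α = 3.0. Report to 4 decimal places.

Poor units: 8×¥600 (q = 8 of N = 76).
Relative gaps: (2100−600)/2100 = 0.7143 (×8).
Raised to α = 3.0: 0.36443 (×8).
Sum = 2.915452; FGT(3.0) = 2.915452 / 76 = 0.0384.

0.0384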